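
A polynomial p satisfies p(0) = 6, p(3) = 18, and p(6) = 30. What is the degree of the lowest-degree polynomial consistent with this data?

1

Forward differences of the values at s = 0, 3, 6:
  p  : 6  18  30
  Δ  : 12  12
  Δ^2: 0
The first differences are constant (12) and nonzero, while all higher differences vanish, so the minimal degree is 1.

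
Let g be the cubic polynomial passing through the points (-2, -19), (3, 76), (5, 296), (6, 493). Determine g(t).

Write g(t) = at^3 + bt^2 + ct + d. Substituting each data point gives a linear system:
  -8a + 4b - 2c + d = -19
  27a + 9b + 3c + d = 76
  125a + 25b + 5c + d = 296
  216a + 36b + 6c + d = 493
Solving the system yields a = 2, b = 1, c = 4, d = 1.
So g(t) = 2t^3 + t^2 + 4t + 1.
Check: g(-2) = -19. ✓

g(t) = 2t^3 + t^2 + 4t + 1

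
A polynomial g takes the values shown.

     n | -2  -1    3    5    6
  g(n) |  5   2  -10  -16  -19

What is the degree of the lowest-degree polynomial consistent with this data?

Divided differences on the nodes -2, -1, 3, 5, 6:
  order 0: 5  2  -10  -16  -19
  order 1: -3  -3  -3  -3
  order 2: 0  0  0
  order 3: 0  0
  order 4: 0
The order-1 divided differences are all -3 (nonzero) and every higher order vanishes, so the data lies on a polynomial of degree exactly 1.

1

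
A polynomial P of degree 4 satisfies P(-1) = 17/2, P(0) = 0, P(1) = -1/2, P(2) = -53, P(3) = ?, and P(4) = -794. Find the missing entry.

-531/2

On equispaced nodes a degree-4 polynomial has vanishing fifth forward difference, so
  - P(-1) + 5·P(0) - 10·P(1) + 10·P(2) - 5·P(3) + P(4) = 0.
Substituting the known values and solving for P(3):
  -5·P(3) = 2655/2
  P(3) = -531/2.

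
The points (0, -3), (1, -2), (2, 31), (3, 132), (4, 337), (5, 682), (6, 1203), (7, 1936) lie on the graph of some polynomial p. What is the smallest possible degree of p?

Forward differences of the values at n = 0, 1, 2, 3, 4, 5, 6, 7:
  p  : -3  -2  31  132  337  682  1203  1936
  Δ  : 1  33  101  205  345  521  733
  Δ^2: 32  68  104  140  176  212
  Δ^3: 36  36  36  36  36
  Δ^4: 0  0  0  0
  Δ^5: 0  0  0
  Δ^6: 0  0
  Δ^7: 0
The third differences are constant (36) and nonzero, while all higher differences vanish, so the minimal degree is 3.

3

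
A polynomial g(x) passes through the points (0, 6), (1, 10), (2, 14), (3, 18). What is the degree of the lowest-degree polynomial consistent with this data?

1

Forward differences of the values at x = 0, 1, 2, 3:
  g  : 6  10  14  18
  Δ  : 4  4  4
  Δ^2: 0  0
  Δ^3: 0
The first differences are constant (4) and nonzero, while all higher differences vanish, so the minimal degree is 1.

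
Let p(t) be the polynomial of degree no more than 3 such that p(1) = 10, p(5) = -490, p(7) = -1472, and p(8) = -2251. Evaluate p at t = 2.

-7

Using the Lagrange interpolation formula with nodes 1, 5, 7, 8:
  L_0(t) = (t - 5)(t - 7)(t - 8) / -168
  L_1(t) = (t - 1)(t - 7)(t - 8) / 24
  L_2(t) = (t - 1)(t - 5)(t - 8) / -12
  L_3(t) = (t - 1)(t - 5)(t - 7) / 21
Then p(t) = 10·L_0(t) - 490·L_1(t) - 1472·L_2(t) - 2251·L_3(t).
Expanding and collecting terms gives p(t) = -5t^3 + 4t^2 + 6t + 5.
Evaluating at t = 2: p(2) = -7.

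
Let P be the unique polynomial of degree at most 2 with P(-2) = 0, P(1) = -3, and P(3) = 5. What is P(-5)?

21

Using the Lagrange interpolation formula with nodes -2, 1, 3:
  L_0(s) = (s - 1)(s - 3) / 15
  L_1(s) = (s + 2)(s - 3) / -6
  L_2(s) = (s + 2)(s - 1) / 10
Then P(s) = 0·L_0(s) - 3·L_1(s) + 5·L_2(s).
Expanding and collecting terms gives P(s) = s^2 - 4.
Evaluating at s = -5: P(-5) = 21.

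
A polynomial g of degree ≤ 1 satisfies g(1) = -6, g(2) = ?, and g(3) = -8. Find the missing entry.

On equispaced nodes a degree-1 polynomial has vanishing second forward difference, so
  g(1) - 2·g(2) + g(3) = 0.
Substituting the known values and solving for g(2):
  -2·g(2) = 14
  g(2) = -7.

-7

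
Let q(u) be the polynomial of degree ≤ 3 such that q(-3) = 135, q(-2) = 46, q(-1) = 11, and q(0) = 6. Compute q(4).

Write q(u) = au^3 + bu^2 + cu + d. Substituting each data point gives a linear system:
  -27a + 9b - 3c + d = 135
  -8a + 4b - 2c + d = 46
  -a + b - c + d = 11
  d = 6
Solving the system yields a = -4, b = 3, c = 2, d = 6.
So q(u) = -4u^3 + 3u^2 + 2u + 6.
Then q(4) = -194.

-194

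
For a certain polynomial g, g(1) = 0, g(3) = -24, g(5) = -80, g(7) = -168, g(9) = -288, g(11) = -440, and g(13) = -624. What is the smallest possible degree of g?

Forward differences of the values at u = 1, 3, 5, 7, 9, 11, 13:
  g  : 0  -24  -80  -168  -288  -440  -624
  Δ  : -24  -56  -88  -120  -152  -184
  Δ^2: -32  -32  -32  -32  -32
  Δ^3: 0  0  0  0
  Δ^4: 0  0  0
  Δ^5: 0  0
  Δ^6: 0
The second differences are constant (-32) and nonzero, while all higher differences vanish, so the minimal degree is 2.

2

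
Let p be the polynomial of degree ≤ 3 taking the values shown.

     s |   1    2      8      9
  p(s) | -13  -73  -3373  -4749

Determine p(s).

p(s) = -6s^3 - 4s^2 - 6s + 3

Write p(s) = as^3 + bs^2 + cs + d. Substituting each data point gives a linear system:
  a + b + c + d = -13
  8a + 4b + 2c + d = -73
  512a + 64b + 8c + d = -3373
  729a + 81b + 9c + d = -4749
Solving the system yields a = -6, b = -4, c = -6, d = 3.
So p(s) = -6s^3 - 4s^2 - 6s + 3.
Check: p(1) = -13. ✓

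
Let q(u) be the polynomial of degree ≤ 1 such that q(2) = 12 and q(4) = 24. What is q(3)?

Write q(u) = au + b. Substituting each data point gives a linear system:
  2a + b = 12
  4a + b = 24
Solving the system yields a = 6, b = 0.
So q(u) = 6u.
Then q(3) = 18.

18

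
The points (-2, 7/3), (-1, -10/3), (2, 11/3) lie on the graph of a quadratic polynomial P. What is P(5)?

140/3

Write P(t) = at^2 + bt + c. Substituting each data point gives a linear system:
  4a - 2b + c = 7/3
  a - b + c = -10/3
  4a + 2b + c = 11/3
Solving the system yields a = 2, b = 1/3, c = -5.
So P(t) = 2t^2 + (1/3)t - 5.
Then P(5) = 140/3.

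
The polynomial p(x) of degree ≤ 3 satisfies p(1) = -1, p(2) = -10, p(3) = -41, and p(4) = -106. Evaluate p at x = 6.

-386

Using the Lagrange interpolation formula with nodes 1, 2, 3, 4:
  L_0(x) = (x - 2)(x - 3)(x - 4) / -6
  L_1(x) = (x - 1)(x - 3)(x - 4) / 2
  L_2(x) = (x - 1)(x - 2)(x - 4) / -2
  L_3(x) = (x - 1)(x - 2)(x - 3) / 6
Then p(x) = -1·L_0(x) - 10·L_1(x) - 41·L_2(x) - 106·L_3(x).
Expanding and collecting terms gives p(x) = -2x^3 + x^2 + 2x - 2.
Evaluating at x = 6: p(6) = -386.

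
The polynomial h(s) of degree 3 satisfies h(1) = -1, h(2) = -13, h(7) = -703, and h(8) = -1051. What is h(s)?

Using the Lagrange interpolation formula with nodes 1, 2, 7, 8:
  L_0(s) = (s - 2)(s - 7)(s - 8) / -42
  L_1(s) = (s - 1)(s - 7)(s - 8) / 30
  L_2(s) = (s - 1)(s - 2)(s - 8) / -30
  L_3(s) = (s - 1)(s - 2)(s - 7) / 42
Then h(s) = -1·L_0(s) - 13·L_1(s) - 703·L_2(s) - 1051·L_3(s).
Expanding and collecting terms gives h(s) = -2s^3 - s^2 + 5s - 3.
Check: h(2) = -13. ✓

h(s) = -2s^3 - s^2 + 5s - 3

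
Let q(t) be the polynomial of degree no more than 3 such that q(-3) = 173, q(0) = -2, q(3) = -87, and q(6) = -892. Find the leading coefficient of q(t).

Write q(t) = at^3 + bt^2 + ct + d. Substituting each data point gives a linear system:
  -27a + 9b - 3c + d = 173
  d = -2
  27a + 9b + 3c + d = -87
  216a + 36b + 6c + d = -892
Solving the system yields a = -5, b = 5, c = 5/3, d = -2.
So q(t) = -5t^3 + 5t^2 + (5/3)t - 2.
The leading coefficient is -5.

-5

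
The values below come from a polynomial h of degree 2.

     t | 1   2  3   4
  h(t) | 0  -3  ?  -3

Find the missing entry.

-4

On equispaced nodes a degree-2 polynomial has vanishing third forward difference, so
  - h(1) + 3·h(2) - 3·h(3) + h(4) = 0.
Substituting the known values and solving for h(3):
  -3·h(3) = 12
  h(3) = -4.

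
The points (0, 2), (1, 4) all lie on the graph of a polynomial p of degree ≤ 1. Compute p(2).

Using the Lagrange interpolation formula with nodes 0, 1:
  L_0(t) = (t - 1) / -1
  L_1(t) = t / 1
Then p(t) = 2·L_0(t) + 4·L_1(t).
Expanding and collecting terms gives p(t) = 2t + 2.
Evaluating at t = 2: p(2) = 6.

6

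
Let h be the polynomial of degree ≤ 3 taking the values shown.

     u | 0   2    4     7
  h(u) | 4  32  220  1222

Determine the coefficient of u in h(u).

Write h(u) = au^3 + bu^2 + cu + d. Substituting each data point gives a linear system:
  d = 4
  8a + 4b + 2c + d = 32
  64a + 16b + 4c + d = 220
  343a + 49b + 7c + d = 1222
Solving the system yields a = 4, b = -4, c = 6, d = 4.
So h(u) = 4u³ - 4u² + 6u + 4.
The coefficient of u is 6.

6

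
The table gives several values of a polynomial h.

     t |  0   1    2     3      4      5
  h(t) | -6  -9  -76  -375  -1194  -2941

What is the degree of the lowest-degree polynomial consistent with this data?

Forward differences of the values at t = 0, 1, 2, 3, 4, 5:
  h  : -6  -9  -76  -375  -1194  -2941
  Δ  : -3  -67  -299  -819  -1747
  Δ^2: -64  -232  -520  -928
  Δ^3: -168  -288  -408
  Δ^4: -120  -120
  Δ^5: 0
The fourth differences are constant (-120) and nonzero, while all higher differences vanish, so the minimal degree is 4.

4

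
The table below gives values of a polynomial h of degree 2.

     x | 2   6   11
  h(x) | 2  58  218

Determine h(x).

h(x) = 2x^2 - 2x - 2

Write h(x) = ax^2 + bx + c. Substituting each data point gives a linear system:
  4a + 2b + c = 2
  36a + 6b + c = 58
  121a + 11b + c = 218
Solving the system yields a = 2, b = -2, c = -2.
So h(x) = 2x² - 2x - 2.
Check: h(6) = 58. ✓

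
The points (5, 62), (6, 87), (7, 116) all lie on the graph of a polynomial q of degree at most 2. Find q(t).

q(t) = 2t^2 + 3t - 3

Write q(t) = at^2 + bt + c. Substituting each data point gives a linear system:
  25a + 5b + c = 62
  36a + 6b + c = 87
  49a + 7b + c = 116
Solving the system yields a = 2, b = 3, c = -3.
So q(t) = 2t^2 + 3t - 3.
Check: q(5) = 62. ✓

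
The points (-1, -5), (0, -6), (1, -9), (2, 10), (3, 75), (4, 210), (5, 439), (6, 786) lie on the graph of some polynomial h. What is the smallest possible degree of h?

Forward differences of the values at t = -1, 0, 1, 2, 3, 4, 5, 6:
  h  : -5  -6  -9  10  75  210  439  786
  Δ  : -1  -3  19  65  135  229  347
  Δ^2: -2  22  46  70  94  118
  Δ^3: 24  24  24  24  24
  Δ^4: 0  0  0  0
  Δ^5: 0  0  0
  Δ^6: 0  0
  Δ^7: 0
The third differences are constant (24) and nonzero, while all higher differences vanish, so the minimal degree is 3.

3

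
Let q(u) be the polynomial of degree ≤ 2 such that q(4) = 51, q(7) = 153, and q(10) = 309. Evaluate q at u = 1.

3

Write q(u) = au^2 + bu + c. Substituting each data point gives a linear system:
  16a + 4b + c = 51
  49a + 7b + c = 153
  100a + 10b + c = 309
Solving the system yields a = 3, b = 1, c = -1.
So q(u) = 3u^2 + u - 1.
Then q(1) = 3.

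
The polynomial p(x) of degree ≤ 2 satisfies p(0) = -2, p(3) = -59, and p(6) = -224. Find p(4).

-102

Write p(x) = ax^2 + bx + c. Substituting each data point gives a linear system:
  c = -2
  9a + 3b + c = -59
  36a + 6b + c = -224
Solving the system yields a = -6, b = -1, c = -2.
So p(x) = -6x² - x - 2.
Then p(4) = -102.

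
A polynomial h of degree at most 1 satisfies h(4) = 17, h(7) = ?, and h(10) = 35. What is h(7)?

26

The 2 known points determine the degree-1 polynomial uniquely.
Write h(s) = as + b. Substituting each data point gives a linear system:
  4a + b = 17
  10a + b = 35
Solving the system yields a = 3, b = 5.
So h(s) = 3s + 5.
Then h(7) = 26.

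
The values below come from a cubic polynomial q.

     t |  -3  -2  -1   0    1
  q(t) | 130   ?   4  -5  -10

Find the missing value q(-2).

41

On equispaced nodes a degree-3 polynomial has vanishing fourth forward difference, so
  q(-3) - 4·q(-2) + 6·q(-1) - 4·q(0) + q(1) = 0.
Substituting the known values and solving for q(-2):
  -4·q(-2) = -164
  q(-2) = 41.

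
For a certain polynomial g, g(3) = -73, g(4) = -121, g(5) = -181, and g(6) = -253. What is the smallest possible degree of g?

2

Forward differences of the values at s = 3, 4, 5, 6:
  g  : -73  -121  -181  -253
  Δ  : -48  -60  -72
  Δ^2: -12  -12
  Δ^3: 0
The second differences are constant (-12) and nonzero, while all higher differences vanish, so the minimal degree is 2.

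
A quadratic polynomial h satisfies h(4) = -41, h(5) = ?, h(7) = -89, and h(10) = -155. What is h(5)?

-55

The 3 known points determine the degree-2 polynomial uniquely.
Write h(x) = ax^2 + bx + c. Substituting each data point gives a linear system:
  16a + 4b + c = -41
  49a + 7b + c = -89
  100a + 10b + c = -155
Solving the system yields a = -1, b = -5, c = -5.
So h(x) = -x² - 5x - 5.
Then h(5) = -55.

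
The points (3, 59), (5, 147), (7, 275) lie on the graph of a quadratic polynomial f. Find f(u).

f(u) = 5u^2 + 4u + 2

Write f(u) = au^2 + bu + c. Substituting each data point gives a linear system:
  9a + 3b + c = 59
  25a + 5b + c = 147
  49a + 7b + c = 275
Solving the system yields a = 5, b = 4, c = 2.
So f(u) = 5u² + 4u + 2.
Check: f(5) = 147. ✓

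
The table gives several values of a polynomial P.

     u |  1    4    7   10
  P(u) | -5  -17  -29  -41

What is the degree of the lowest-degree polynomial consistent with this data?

Forward differences of the values at u = 1, 4, 7, 10:
  P  : -5  -17  -29  -41
  Δ  : -12  -12  -12
  Δ^2: 0  0
  Δ^3: 0
The first differences are constant (-12) and nonzero, while all higher differences vanish, so the minimal degree is 1.

1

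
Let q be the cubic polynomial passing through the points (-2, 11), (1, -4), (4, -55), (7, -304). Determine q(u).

q(u) = -u^3 + u^2 - u - 3

Write q(u) = au^3 + bu^2 + cu + d. Substituting each data point gives a linear system:
  -8a + 4b - 2c + d = 11
  a + b + c + d = -4
  64a + 16b + 4c + d = -55
  343a + 49b + 7c + d = -304
Solving the system yields a = -1, b = 1, c = -1, d = -3.
So q(u) = -u^3 + u^2 - u - 3.
Check: q(1) = -4. ✓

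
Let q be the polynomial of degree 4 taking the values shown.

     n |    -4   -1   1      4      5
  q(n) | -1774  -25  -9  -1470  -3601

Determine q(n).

Write q(n) = an^4 + bn^3 + cn^2 + dn + e. Substituting each data point gives a linear system:
  256a - 64b + 16c - 4d + e = -1774
  a - b + c - d + e = -25
  a + b + c + d + e = -9
  256a + 64b + 16c + 4d + e = -1470
  625a + 125b + 25c + 5d + e = -3601
Solving the system yields a = -6, b = 2, c = -5, d = 6, e = -6.
So q(n) = -6n^4 + 2n^3 - 5n^2 + 6n - 6.
Check: q(-1) = -25. ✓

q(n) = -6n^4 + 2n^3 - 5n^2 + 6n - 6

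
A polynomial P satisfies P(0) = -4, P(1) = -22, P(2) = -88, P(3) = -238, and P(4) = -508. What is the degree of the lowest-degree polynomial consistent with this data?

3

Forward differences of the values at s = 0, 1, 2, 3, 4:
  P  : -4  -22  -88  -238  -508
  Δ  : -18  -66  -150  -270
  Δ^2: -48  -84  -120
  Δ^3: -36  -36
  Δ^4: 0
The third differences are constant (-36) and nonzero, while all higher differences vanish, so the minimal degree is 3.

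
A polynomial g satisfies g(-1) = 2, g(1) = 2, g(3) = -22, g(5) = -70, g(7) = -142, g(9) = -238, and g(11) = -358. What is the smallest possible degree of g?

2

Forward differences of the values at u = -1, 1, 3, 5, 7, 9, 11:
  g  : 2  2  -22  -70  -142  -238  -358
  Δ  : 0  -24  -48  -72  -96  -120
  Δ^2: -24  -24  -24  -24  -24
  Δ^3: 0  0  0  0
  Δ^4: 0  0  0
  Δ^5: 0  0
  Δ^6: 0
The second differences are constant (-24) and nonzero, while all higher differences vanish, so the minimal degree is 2.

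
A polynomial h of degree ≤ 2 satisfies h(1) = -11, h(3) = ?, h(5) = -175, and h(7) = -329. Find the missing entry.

The 3 known points determine the degree-2 polynomial uniquely.
Write h(u) = au^2 + bu + c. Substituting each data point gives a linear system:
  a + b + c = -11
  25a + 5b + c = -175
  49a + 7b + c = -329
Solving the system yields a = -6, b = -5, c = 0.
So h(u) = -6u^2 - 5u.
Then h(3) = -69.

-69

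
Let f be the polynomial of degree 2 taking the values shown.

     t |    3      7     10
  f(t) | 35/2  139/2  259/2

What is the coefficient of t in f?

3

Write f(t) = at^2 + bt + c. Substituting each data point gives a linear system:
  9a + 3b + c = 35/2
  49a + 7b + c = 139/2
  100a + 10b + c = 259/2
Solving the system yields a = 1, b = 3, c = -1/2.
So f(t) = t^2 + 3t - 1/2.
The coefficient of t is 3.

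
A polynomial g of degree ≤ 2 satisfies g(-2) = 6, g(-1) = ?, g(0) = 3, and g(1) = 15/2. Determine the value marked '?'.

5/2

On equispaced nodes a degree-2 polynomial has vanishing third forward difference, so
  - g(-2) + 3·g(-1) - 3·g(0) + g(1) = 0.
Substituting the known values and solving for g(-1):
  3·g(-1) = 15/2
  g(-1) = 5/2.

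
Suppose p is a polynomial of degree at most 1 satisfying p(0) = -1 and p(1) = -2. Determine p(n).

Write p(n) = an + b. Substituting each data point gives a linear system:
  b = -1
  a + b = -2
Solving the system yields a = -1, b = -1.
So p(n) = -n - 1.
Check: p(0) = -1. ✓

p(n) = -n - 1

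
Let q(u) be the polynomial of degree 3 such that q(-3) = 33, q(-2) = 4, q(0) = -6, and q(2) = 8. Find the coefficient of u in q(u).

5

Write q(u) = au^3 + bu^2 + cu + d. Substituting each data point gives a linear system:
  -27a + 9b - 3c + d = 33
  -8a + 4b - 2c + d = 4
  d = -6
  8a + 4b + 2c + d = 8
Solving the system yields a = -1, b = 3, c = 5, d = -6.
So q(u) = -u^3 + 3u^2 + 5u - 6.
The coefficient of u is 5.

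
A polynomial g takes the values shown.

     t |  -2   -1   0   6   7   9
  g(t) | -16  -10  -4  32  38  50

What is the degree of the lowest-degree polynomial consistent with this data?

1

Divided differences on the nodes -2, -1, 0, 6, 7, 9:
  order 0: -16  -10  -4  32  38  50
  order 1: 6  6  6  6  6
  order 2: 0  0  0  0
  order 3: 0  0  0
  order 4: 0  0
  order 5: 0
The order-1 divided differences are all 6 (nonzero) and every higher order vanishes, so the data lies on a polynomial of degree exactly 1.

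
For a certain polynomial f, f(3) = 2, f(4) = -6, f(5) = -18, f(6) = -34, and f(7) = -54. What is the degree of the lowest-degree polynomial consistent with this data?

2

Forward differences of the values at t = 3, 4, 5, 6, 7:
  f  : 2  -6  -18  -34  -54
  Δ  : -8  -12  -16  -20
  Δ^2: -4  -4  -4
  Δ^3: 0  0
  Δ^4: 0
The second differences are constant (-4) and nonzero, while all higher differences vanish, so the minimal degree is 2.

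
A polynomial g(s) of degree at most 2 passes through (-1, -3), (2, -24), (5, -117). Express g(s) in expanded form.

g(s) = -4s^2 - 3s - 2

Write g(s) = as^2 + bs + c. Substituting each data point gives a linear system:
  a - b + c = -3
  4a + 2b + c = -24
  25a + 5b + c = -117
Solving the system yields a = -4, b = -3, c = -2.
So g(s) = -4s^2 - 3s - 2.
Check: g(-1) = -3. ✓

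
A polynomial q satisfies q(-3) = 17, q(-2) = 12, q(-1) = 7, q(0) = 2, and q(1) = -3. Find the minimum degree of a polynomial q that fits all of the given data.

1

Forward differences of the values at s = -3, -2, -1, 0, 1:
  q  : 17  12  7  2  -3
  Δ  : -5  -5  -5  -5
  Δ^2: 0  0  0
  Δ^3: 0  0
  Δ^4: 0
The first differences are constant (-5) and nonzero, while all higher differences vanish, so the minimal degree is 1.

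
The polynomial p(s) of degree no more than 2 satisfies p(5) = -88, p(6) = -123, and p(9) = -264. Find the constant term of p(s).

Write p(s) = as^2 + bs + c. Substituting each data point gives a linear system:
  25a + 5b + c = -88
  36a + 6b + c = -123
  81a + 9b + c = -264
Solving the system yields a = -3, b = -2, c = -3.
So p(s) = -3s² - 2s - 3.
The constant term is -3.

-3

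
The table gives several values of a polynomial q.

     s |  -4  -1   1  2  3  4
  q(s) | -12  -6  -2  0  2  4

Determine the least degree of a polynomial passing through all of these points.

1

Divided differences on the nodes -4, -1, 1, 2, 3, 4:
  order 0: -12  -6  -2  0  2  4
  order 1: 2  2  2  2  2
  order 2: 0  0  0  0
  order 3: 0  0  0
  order 4: 0  0
  order 5: 0
The order-1 divided differences are all 2 (nonzero) and every higher order vanishes, so the data lies on a polynomial of degree exactly 1.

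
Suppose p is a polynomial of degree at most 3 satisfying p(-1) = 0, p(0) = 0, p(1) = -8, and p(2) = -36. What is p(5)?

-360

Using the Lagrange interpolation formula with nodes -1, 0, 1, 2:
  L_0(t) = t(t - 1)(t - 2) / -6
  L_1(t) = (t + 1)(t - 1)(t - 2) / 2
  L_2(t) = (t + 1)t(t - 2) / -2
  L_3(t) = (t + 1)t(t - 1) / 6
Then p(t) = 0·L_0(t) + 0·L_1(t) - 8·L_2(t) - 36·L_3(t).
Expanding and collecting terms gives p(t) = -2t³ - 4t² - 2t.
Evaluating at t = 5: p(5) = -360.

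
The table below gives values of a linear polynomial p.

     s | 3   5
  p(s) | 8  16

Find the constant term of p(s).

Write p(s) = as + b. Substituting each data point gives a linear system:
  3a + b = 8
  5a + b = 16
Solving the system yields a = 4, b = -4.
So p(s) = 4s - 4.
The constant term is -4.

-4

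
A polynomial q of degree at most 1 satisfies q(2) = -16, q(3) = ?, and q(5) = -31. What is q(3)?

-21

The 2 known points determine the degree-1 polynomial uniquely.
Write q(t) = at + b. Substituting each data point gives a linear system:
  2a + b = -16
  5a + b = -31
Solving the system yields a = -5, b = -6.
So q(t) = -5t - 6.
Then q(3) = -21.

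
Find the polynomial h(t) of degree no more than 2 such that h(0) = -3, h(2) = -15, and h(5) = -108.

Write h(t) = at^2 + bt + c. Substituting each data point gives a linear system:
  c = -3
  4a + 2b + c = -15
  25a + 5b + c = -108
Solving the system yields a = -5, b = 4, c = -3.
So h(t) = -5t^2 + 4t - 3.
Check: h(5) = -108. ✓

h(t) = -5t^2 + 4t - 3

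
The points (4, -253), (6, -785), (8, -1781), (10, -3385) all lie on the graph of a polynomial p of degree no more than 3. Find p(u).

Write p(u) = au^3 + bu^2 + cu + d. Substituting each data point gives a linear system:
  64a + 16b + 4c + d = -253
  216a + 36b + 6c + d = -785
  512a + 64b + 8c + d = -1781
  1000a + 100b + 10c + d = -3385
Solving the system yields a = -3, b = -4, c = 2, d = -5.
So p(u) = -3u³ - 4u² + 2u - 5.
Check: p(4) = -253. ✓

p(u) = -3u^3 - 4u^2 + 2u - 5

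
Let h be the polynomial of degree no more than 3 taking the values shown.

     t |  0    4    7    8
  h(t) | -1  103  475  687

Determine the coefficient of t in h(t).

Write h(t) = at^3 + bt^2 + ct + d. Substituting each data point gives a linear system:
  d = -1
  64a + 16b + 4c + d = 103
  343a + 49b + 7c + d = 475
  512a + 64b + 8c + d = 687
Solving the system yields a = 1, b = 3, c = -2, d = -1.
So h(t) = t^3 + 3t^2 - 2t - 1.
The coefficient of t is -2.

-2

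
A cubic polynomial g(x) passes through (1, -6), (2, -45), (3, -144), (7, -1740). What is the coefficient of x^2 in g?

Write g(x) = ax^3 + bx^2 + cx + d. Substituting each data point gives a linear system:
  a + b + c + d = -6
  8a + 4b + 2c + d = -45
  27a + 9b + 3c + d = -144
  343a + 49b + 7c + d = -1740
Solving the system yields a = -5, b = 0, c = -4, d = 3.
So g(x) = -5x³ - 4x + 3.
The coefficient of x^2 is 0.

0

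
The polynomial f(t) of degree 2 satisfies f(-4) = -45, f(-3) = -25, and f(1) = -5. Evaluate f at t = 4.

Using the Lagrange interpolation formula with nodes -4, -3, 1:
  L_0(t) = (t + 3)(t - 1) / 5
  L_1(t) = (t + 4)(t - 1) / -4
  L_2(t) = (t + 4)(t + 3) / 20
Then f(t) = -45·L_0(t) - 25·L_1(t) - 5·L_2(t).
Expanding and collecting terms gives f(t) = -3t^2 - t - 1.
Evaluating at t = 4: f(4) = -53.

-53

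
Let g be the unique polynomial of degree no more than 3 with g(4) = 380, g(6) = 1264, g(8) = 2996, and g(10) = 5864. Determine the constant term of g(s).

Write g(s) = as^3 + bs^2 + cs + d. Substituting each data point gives a linear system:
  64a + 16b + 4c + d = 380
  216a + 36b + 6c + d = 1264
  512a + 64b + 8c + d = 2996
  1000a + 100b + 10c + d = 5864
Solving the system yields a = 6, b = -2, c = 6, d = 4.
So g(s) = 6s^3 - 2s^2 + 6s + 4.
The constant term is 4.

4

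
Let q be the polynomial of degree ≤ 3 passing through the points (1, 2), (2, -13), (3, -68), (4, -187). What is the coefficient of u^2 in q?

4

Write q(u) = au^3 + bu^2 + cu + d. Substituting each data point gives a linear system:
  a + b + c + d = 2
  8a + 4b + 2c + d = -13
  27a + 9b + 3c + d = -68
  64a + 16b + 4c + d = -187
Solving the system yields a = -4, b = 4, c = 1, d = 1.
So q(u) = -4u³ + 4u² + u + 1.
The coefficient of u^2 is 4.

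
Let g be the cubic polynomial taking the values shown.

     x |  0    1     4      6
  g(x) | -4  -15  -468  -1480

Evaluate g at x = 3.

-211

Write g(x) = ax^3 + bx^2 + cx + d. Substituting each data point gives a linear system:
  d = -4
  a + b + c + d = -15
  64a + 16b + 4c + d = -468
  216a + 36b + 6c + d = -1480
Solving the system yields a = -6, b = -5, c = 0, d = -4.
So g(x) = -6x³ - 5x² - 4.
Then g(3) = -211.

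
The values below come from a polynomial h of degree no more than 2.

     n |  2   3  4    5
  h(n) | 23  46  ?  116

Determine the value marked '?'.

77

The 3 known points determine the degree-2 polynomial uniquely.
Write h(n) = an^2 + bn + c. Substituting each data point gives a linear system:
  4a + 2b + c = 23
  9a + 3b + c = 46
  25a + 5b + c = 116
Solving the system yields a = 4, b = 3, c = 1.
So h(n) = 4n^2 + 3n + 1.
Then h(4) = 77.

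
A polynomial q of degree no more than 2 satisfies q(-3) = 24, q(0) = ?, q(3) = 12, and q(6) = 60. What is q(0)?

The 3 known points determine the degree-2 polynomial uniquely.
Write q(t) = at^2 + bt + c. Substituting each data point gives a linear system:
  9a - 3b + c = 24
  9a + 3b + c = 12
  36a + 6b + c = 60
Solving the system yields a = 2, b = -2, c = 0.
So q(t) = 2t² - 2t.
Then q(0) = 0.

0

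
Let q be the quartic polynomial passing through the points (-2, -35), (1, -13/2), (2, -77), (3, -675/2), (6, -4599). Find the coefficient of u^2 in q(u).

-2

Write q(u) = au^4 + bu^3 + cu^2 + du + e. Substituting each data point gives a linear system:
  16a - 8b + 4c - 2d + e = -35
  a + b + c + d + e = -13/2
  16a + 8b + 4c + 2d + e = -77
  81a + 27b + 9c + 3d + e = -675/2
  1296a + 216b + 36c + 6d + e = -4599
Solving the system yields a = -3, b = -3, c = -2, d = 3/2, e = 0.
So q(u) = -3u^4 - 3u^3 - 2u^2 + (3/2)u.
The coefficient of u^2 is -2.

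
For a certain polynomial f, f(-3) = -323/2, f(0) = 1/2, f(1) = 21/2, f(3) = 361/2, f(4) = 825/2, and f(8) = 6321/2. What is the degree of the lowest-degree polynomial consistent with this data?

3

Divided differences on the nodes -3, 0, 1, 3, 4, 8:
  order 0: -323/2  1/2  21/2  361/2  825/2  6321/2
  order 1: 54  10  85  232  687
  order 2: -11  25  49  91
  order 3: 6  6  6
  order 4: 0  0
  order 5: 0
The order-3 divided differences are all 6 (nonzero) and every higher order vanishes, so the data lies on a polynomial of degree exactly 3.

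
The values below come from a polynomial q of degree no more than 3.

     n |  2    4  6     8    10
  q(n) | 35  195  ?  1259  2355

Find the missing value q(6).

571

The 4 known points determine the degree-3 polynomial uniquely.
Write q(n) = an^3 + bn^2 + cn + d. Substituting each data point gives a linear system:
  8a + 4b + 2c + d = 35
  64a + 16b + 4c + d = 195
  512a + 64b + 8c + d = 1259
  1000a + 100b + 10c + d = 2355
Solving the system yields a = 2, b = 3, c = 6, d = -5.
So q(n) = 2n^3 + 3n^2 + 6n - 5.
Then q(6) = 571.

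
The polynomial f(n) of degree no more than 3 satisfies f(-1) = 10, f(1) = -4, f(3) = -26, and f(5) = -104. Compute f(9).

Using the Lagrange interpolation formula with nodes -1, 1, 3, 5:
  L_0(n) = (n - 1)(n - 3)(n - 5) / -48
  L_1(n) = (n + 1)(n - 3)(n - 5) / 16
  L_2(n) = (n + 1)(n - 1)(n - 5) / -16
  L_3(n) = (n + 1)(n - 1)(n - 3) / 48
Then f(n) = 10·L_0(n) - 4·L_1(n) - 26·L_2(n) - 104·L_3(n).
Expanding and collecting terms gives f(n) = -n³ + 2n² - 6n + 1.
Evaluating at n = 9: f(9) = -620.

-620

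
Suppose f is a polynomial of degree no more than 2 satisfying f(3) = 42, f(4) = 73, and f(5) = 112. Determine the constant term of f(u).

-3

Write f(u) = au^2 + bu + c. Substituting each data point gives a linear system:
  9a + 3b + c = 42
  16a + 4b + c = 73
  25a + 5b + c = 112
Solving the system yields a = 4, b = 3, c = -3.
So f(u) = 4u² + 3u - 3.
The constant term is -3.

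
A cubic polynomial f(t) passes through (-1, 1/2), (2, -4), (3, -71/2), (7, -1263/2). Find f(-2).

12

Using the Lagrange interpolation formula with nodes -1, 2, 3, 7:
  L_0(t) = (t - 2)(t - 3)(t - 7) / -96
  L_1(t) = (t + 1)(t - 3)(t - 7) / 15
  L_2(t) = (t + 1)(t - 2)(t - 7) / -16
  L_3(t) = (t + 1)(t - 2)(t - 3) / 160
Then f(t) = 1/2·L_0(t) - 4·L_1(t) - 71/2·L_2(t) - 1263/2·L_3(t).
Expanding and collecting terms gives f(t) = -2t³ + (1/2)t² + 4t + 2.
Evaluating at t = -2: f(-2) = 12.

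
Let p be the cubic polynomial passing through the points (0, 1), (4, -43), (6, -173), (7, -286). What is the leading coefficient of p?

Write p(u) = au^3 + bu^2 + cu + d. Substituting each data point gives a linear system:
  d = 1
  64a + 16b + 4c + d = -43
  216a + 36b + 6c + d = -173
  343a + 49b + 7c + d = -286
Solving the system yields a = -1, b = 1, c = 1, d = 1.
So p(u) = -u^3 + u^2 + u + 1.
The leading coefficient is -1.

-1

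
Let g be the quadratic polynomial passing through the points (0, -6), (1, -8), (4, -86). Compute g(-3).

-72

Write g(s) = as^2 + bs + c. Substituting each data point gives a linear system:
  c = -6
  a + b + c = -8
  16a + 4b + c = -86
Solving the system yields a = -6, b = 4, c = -6.
So g(s) = -6s² + 4s - 6.
Then g(-3) = -72.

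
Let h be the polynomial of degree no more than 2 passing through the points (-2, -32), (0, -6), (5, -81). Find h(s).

h(s) = -4s^2 + 5s - 6

Write h(s) = as^2 + bs + c. Substituting each data point gives a linear system:
  4a - 2b + c = -32
  c = -6
  25a + 5b + c = -81
Solving the system yields a = -4, b = 5, c = -6.
So h(s) = -4s^2 + 5s - 6.
Check: h(5) = -81. ✓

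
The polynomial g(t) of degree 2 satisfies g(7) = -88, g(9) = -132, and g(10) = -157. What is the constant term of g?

Write g(t) = at^2 + bt + c. Substituting each data point gives a linear system:
  49a + 7b + c = -88
  81a + 9b + c = -132
  100a + 10b + c = -157
Solving the system yields a = -1, b = -6, c = 3.
So g(t) = -t² - 6t + 3.
The constant term is 3.

3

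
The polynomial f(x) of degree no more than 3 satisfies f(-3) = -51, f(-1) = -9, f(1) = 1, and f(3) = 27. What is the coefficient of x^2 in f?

-1

Write f(x) = ax^3 + bx^2 + cx + d. Substituting each data point gives a linear system:
  -27a + 9b - 3c + d = -51
  -a + b - c + d = -9
  a + b + c + d = 1
  27a + 9b + 3c + d = 27
Solving the system yields a = 1, b = -1, c = 4, d = -3.
So f(x) = x³ - x² + 4x - 3.
The coefficient of x^2 is -1.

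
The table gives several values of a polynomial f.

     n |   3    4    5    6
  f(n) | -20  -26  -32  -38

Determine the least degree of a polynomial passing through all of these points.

Forward differences of the values at n = 3, 4, 5, 6:
  f  : -20  -26  -32  -38
  Δ  : -6  -6  -6
  Δ^2: 0  0
  Δ^3: 0
The first differences are constant (-6) and nonzero, while all higher differences vanish, so the minimal degree is 1.

1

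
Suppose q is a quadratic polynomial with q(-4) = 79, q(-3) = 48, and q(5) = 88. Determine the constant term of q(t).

3

Write q(t) = at^2 + bt + c. Substituting each data point gives a linear system:
  16a - 4b + c = 79
  9a - 3b + c = 48
  25a + 5b + c = 88
Solving the system yields a = 4, b = -3, c = 3.
So q(t) = 4t^2 - 3t + 3.
The constant term is 3.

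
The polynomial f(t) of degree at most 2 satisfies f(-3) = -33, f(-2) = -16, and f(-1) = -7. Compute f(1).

Forward differences of the values at t = -3, -2, -1:
  f  : -33  -16  -7
  Δ  : 17  9
  Δ^2: -8
The second differences are constant, confirming degree 2.
Interpolating (Newton forward form) and evaluating at t = 1 gives f(1) = -13.

-13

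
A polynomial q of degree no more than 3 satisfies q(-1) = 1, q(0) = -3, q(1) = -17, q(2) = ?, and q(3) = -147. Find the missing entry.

The 4 known points determine the degree-3 polynomial uniquely.
Write q(t) = at^3 + bt^2 + ct + d. Substituting each data point gives a linear system:
  -a + b - c + d = 1
  d = -3
  a + b + c + d = -17
  27a + 9b + 3c + d = -147
Solving the system yields a = -3, b = -5, c = -6, d = -3.
So q(t) = -3t³ - 5t² - 6t - 3.
Then q(2) = -59.

-59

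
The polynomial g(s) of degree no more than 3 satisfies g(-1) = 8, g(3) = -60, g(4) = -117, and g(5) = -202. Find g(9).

-942

Write g(s) = as^3 + bs^2 + cs + d. Substituting each data point gives a linear system:
  -a + b - c + d = 8
  27a + 9b + 3c + d = -60
  64a + 16b + 4c + d = -117
  125a + 25b + 5c + d = -202
Solving the system yields a = -1, b = -2, c = -6, d = 3.
So g(s) = -s^3 - 2s^2 - 6s + 3.
Then g(9) = -942.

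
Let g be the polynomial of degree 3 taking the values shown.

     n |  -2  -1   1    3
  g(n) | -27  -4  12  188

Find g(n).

g(n) = 5n^3 + 5n^2 + 3n - 1

Write g(n) = an^3 + bn^2 + cn + d. Substituting each data point gives a linear system:
  -8a + 4b - 2c + d = -27
  -a + b - c + d = -4
  a + b + c + d = 12
  27a + 9b + 3c + d = 188
Solving the system yields a = 5, b = 5, c = 3, d = -1.
So g(n) = 5n^3 + 5n^2 + 3n - 1.
Check: g(-2) = -27. ✓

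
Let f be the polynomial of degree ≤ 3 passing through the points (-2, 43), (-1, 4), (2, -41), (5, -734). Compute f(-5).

Write f(x) = ax^3 + bx^2 + cx + d. Substituting each data point gives a linear system:
  -8a + 4b - 2c + d = 43
  -a + b - c + d = 4
  8a + 4b + 2c + d = -41
  125a + 25b + 5c + d = -734
Solving the system yields a = -6, b = 0, c = 3, d = 1.
So f(x) = -6x^3 + 3x + 1.
Then f(-5) = 736.

736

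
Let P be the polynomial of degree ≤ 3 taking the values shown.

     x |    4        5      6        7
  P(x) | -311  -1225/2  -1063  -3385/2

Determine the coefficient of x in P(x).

-1

Write P(x) = ax^3 + bx^2 + cx + d. Substituting each data point gives a linear system:
  64a + 16b + 4c + d = -311
  125a + 25b + 5c + d = -1225/2
  216a + 36b + 6c + d = -1063
  343a + 49b + 7c + d = -3385/2
Solving the system yields a = -5, b = 1/2, c = -1, d = 5.
So P(x) = -5x³ + (1/2)x² - x + 5.
The coefficient of x is -1.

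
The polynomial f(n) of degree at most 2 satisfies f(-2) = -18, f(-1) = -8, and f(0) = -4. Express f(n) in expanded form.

Write f(n) = an^2 + bn + c. Substituting each data point gives a linear system:
  4a - 2b + c = -18
  a - b + c = -8
  c = -4
Solving the system yields a = -3, b = 1, c = -4.
So f(n) = -3n^2 + n - 4.
Check: f(-1) = -8. ✓

f(n) = -3n^2 + n - 4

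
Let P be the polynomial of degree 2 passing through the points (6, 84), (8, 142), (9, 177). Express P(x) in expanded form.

Using the Lagrange interpolation formula with nodes 6, 8, 9:
  L_0(x) = (x - 8)(x - 9) / 6
  L_1(x) = (x - 6)(x - 9) / -2
  L_2(x) = (x - 6)(x - 8) / 3
Then P(x) = 84·L_0(x) + 142·L_1(x) + 177·L_2(x).
Expanding and collecting terms gives P(x) = 2x^2 + x + 6.
Check: P(9) = 177. ✓

P(x) = 2x^2 + x + 6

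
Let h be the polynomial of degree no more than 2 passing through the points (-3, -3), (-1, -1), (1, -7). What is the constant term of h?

Write h(s) = as^2 + bs + c. Substituting each data point gives a linear system:
  9a - 3b + c = -3
  a - b + c = -1
  a + b + c = -7
Solving the system yields a = -1, b = -3, c = -3.
So h(s) = -s^2 - 3s - 3.
The constant term is -3.

-3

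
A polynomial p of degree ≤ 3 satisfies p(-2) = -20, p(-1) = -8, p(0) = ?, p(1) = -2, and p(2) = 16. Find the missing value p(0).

-6

On equispaced nodes a degree-3 polynomial has vanishing fourth forward difference, so
  p(-2) - 4·p(-1) + 6·p(0) - 4·p(1) + p(2) = 0.
Substituting the known values and solving for p(0):
  6·p(0) = -36
  p(0) = -6.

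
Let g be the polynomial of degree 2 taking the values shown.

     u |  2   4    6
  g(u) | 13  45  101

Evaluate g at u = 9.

230

Write g(u) = au^2 + bu + c. Substituting each data point gives a linear system:
  4a + 2b + c = 13
  16a + 4b + c = 45
  36a + 6b + c = 101
Solving the system yields a = 3, b = -2, c = 5.
So g(u) = 3u^2 - 2u + 5.
Then g(9) = 230.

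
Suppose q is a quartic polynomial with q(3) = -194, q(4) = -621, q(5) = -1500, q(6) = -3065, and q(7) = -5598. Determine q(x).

q(x) = -2x^4 - 3x^3 + 4x^2 + 6x - 5

Using the Lagrange interpolation formula with nodes 3, 4, 5, 6, 7:
  L_0(x) = (x - 4)(x - 5)(x - 6)(x - 7) / 24
  L_1(x) = (x - 3)(x - 5)(x - 6)(x - 7) / -6
  L_2(x) = (x - 3)(x - 4)(x - 6)(x - 7) / 4
  L_3(x) = (x - 3)(x - 4)(x - 5)(x - 7) / -6
  L_4(x) = (x - 3)(x - 4)(x - 5)(x - 6) / 24
Then q(x) = -194·L_0(x) - 621·L_1(x) - 1500·L_2(x) - 3065·L_3(x) - 5598·L_4(x).
Expanding and collecting terms gives q(x) = -2x^4 - 3x^3 + 4x^2 + 6x - 5.
Check: q(3) = -194. ✓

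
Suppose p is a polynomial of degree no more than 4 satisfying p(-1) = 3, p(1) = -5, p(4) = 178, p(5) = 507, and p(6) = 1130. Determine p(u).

Write p(u) = au^4 + bu^3 + cu^2 + du + e. Substituting each data point gives a linear system:
  a - b + c - d + e = 3
  a + b + c + d + e = -5
  256a + 64b + 16c + 4d + e = 178
  625a + 125b + 25c + 5d + e = 507
  1296a + 216b + 36c + 6d + e = 1130
Solving the system yields a = 1, b = 0, c = -4, d = -4, e = 2.
So p(u) = u⁴ - 4u² - 4u + 2.
Check: p(6) = 1130. ✓

p(u) = u^4 - 4u^2 - 4u + 2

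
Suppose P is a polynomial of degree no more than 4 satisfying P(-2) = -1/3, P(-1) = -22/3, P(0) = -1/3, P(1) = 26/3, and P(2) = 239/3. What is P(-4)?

1391/3

Forward differences of the values at n = -2, -1, 0, 1, 2:
  P  : -1/3  -22/3  -1/3  26/3  239/3
  Δ  : -7  7  9  71
  Δ^2: 14  2  62
  Δ^3: -12  60
  Δ^4: 72
The fourth differences are constant, confirming degree 4.
Interpolating (Newton forward form) and evaluating at n = -4 gives P(-4) = 1391/3.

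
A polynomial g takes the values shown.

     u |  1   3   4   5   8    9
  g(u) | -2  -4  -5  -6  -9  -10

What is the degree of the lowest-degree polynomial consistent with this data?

Divided differences on the nodes 1, 3, 4, 5, 8, 9:
  order 0: -2  -4  -5  -6  -9  -10
  order 1: -1  -1  -1  -1  -1
  order 2: 0  0  0  0
  order 3: 0  0  0
  order 4: 0  0
  order 5: 0
The order-1 divided differences are all -1 (nonzero) and every higher order vanishes, so the data lies on a polynomial of degree exactly 1.

1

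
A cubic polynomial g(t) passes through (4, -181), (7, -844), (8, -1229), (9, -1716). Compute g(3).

-84

Write g(t) = at^3 + bt^2 + ct + d. Substituting each data point gives a linear system:
  64a + 16b + 4c + d = -181
  343a + 49b + 7c + d = -844
  512a + 64b + 8c + d = -1229
  729a + 81b + 9c + d = -1716
Solving the system yields a = -2, b = -3, c = -2, d = 3.
So g(t) = -2t³ - 3t² - 2t + 3.
Then g(3) = -84.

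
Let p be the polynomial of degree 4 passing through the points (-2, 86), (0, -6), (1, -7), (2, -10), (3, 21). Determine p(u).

Write p(u) = au^4 + bu^3 + cu^2 + du + e. Substituting each data point gives a linear system:
  16a - 8b + 4c - 2d + e = 86
  e = -6
  a + b + c + d + e = -7
  16a + 8b + 4c + 2d + e = -10
  81a + 27b + 9c + 3d + e = 21
Solving the system yields a = 2, b = -6, c = 3, d = 0, e = -6.
So p(u) = 2u⁴ - 6u³ + 3u² - 6.
Check: p(-2) = 86. ✓

p(u) = 2u^4 - 6u^3 + 3u^2 - 6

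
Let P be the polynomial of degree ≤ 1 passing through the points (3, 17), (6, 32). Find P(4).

Using the Lagrange interpolation formula with nodes 3, 6:
  L_0(u) = (u - 6) / -3
  L_1(u) = (u - 3) / 3
Then P(u) = 17·L_0(u) + 32·L_1(u).
Expanding and collecting terms gives P(u) = 5u + 2.
Evaluating at u = 4: P(4) = 22.

22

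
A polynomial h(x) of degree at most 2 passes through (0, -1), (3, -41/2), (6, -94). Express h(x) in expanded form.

Write h(x) = ax^2 + bx + c. Substituting each data point gives a linear system:
  c = -1
  9a + 3b + c = -41/2
  36a + 6b + c = -94
Solving the system yields a = -3, b = 5/2, c = -1.
So h(x) = -3x² + (5/2)x - 1.
Check: h(3) = -41/2. ✓

h(x) = -3x^2 + (5/2)x - 1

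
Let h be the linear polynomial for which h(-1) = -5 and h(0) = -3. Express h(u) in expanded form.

h(u) = 2u - 3

Write h(u) = au + b. Substituting each data point gives a linear system:
  -a + b = -5
  b = -3
Solving the system yields a = 2, b = -3.
So h(u) = 2u - 3.
Check: h(0) = -3. ✓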